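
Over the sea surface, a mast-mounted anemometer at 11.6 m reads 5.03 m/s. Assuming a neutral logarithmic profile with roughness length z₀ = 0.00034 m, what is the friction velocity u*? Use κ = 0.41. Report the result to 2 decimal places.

Log law: V(z) = (u*/κ) · ln(z/z₀) ⇒ u* = κ · V / ln(z/z₀)
u* = 0.41 × 5.03 / ln(11.6/0.00034) = 0.41 × 5.03 / 10.4376
   = 2.0623 / 10.4376 = 0.1976 m/s

u* ≈ 0.20 m/s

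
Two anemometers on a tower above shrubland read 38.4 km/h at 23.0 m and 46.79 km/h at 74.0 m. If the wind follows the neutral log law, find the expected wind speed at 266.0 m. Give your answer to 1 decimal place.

Log law: V ∝ ln(z/z₀). From the pair, with r = V₁/V₂ = 0.82069,
ln z₀ = (ln z₁ − r·ln z₂)/(1 − r) = (3.1355 − 0.82069×4.3041)/0.17931 = -2.2129 → z₀ = 0.1094 m
V₃ = V₁ · ln(z₃/z₀)/ln(z₁/z₀) = 38.4 × 7.7964/5.3484 = 55.9759 km/h

56.0 km/h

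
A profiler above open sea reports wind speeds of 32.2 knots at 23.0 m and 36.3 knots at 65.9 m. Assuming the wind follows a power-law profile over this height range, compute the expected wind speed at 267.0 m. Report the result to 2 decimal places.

42.57 knots

First find α: α = ln(V₂/V₁)/ln(z₂/z₁) = ln(36.3/32.2)/ln(65.9/23.0) = 0.11985/1.05264 = 0.1139
Extrapolate from 65.9 m to 267.0 m: V₃ = 36.3 × (267.0/65.9)^0.1139 = 36.3 × 1.1727 = 42.5686 knots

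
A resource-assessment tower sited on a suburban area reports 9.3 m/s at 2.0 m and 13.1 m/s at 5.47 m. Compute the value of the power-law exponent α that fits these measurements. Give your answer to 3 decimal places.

Power law: V₂/V₁ = (z₂/z₁)^α ⇒ α = ln(V₂/V₁) / ln(z₂/z₁)
α = ln(13.1/9.3) / ln(5.47/2.0) = ln(1.4086) / ln(2.7350)
  = 0.34260 / 1.00613 = 0.34051

α ≈ 0.341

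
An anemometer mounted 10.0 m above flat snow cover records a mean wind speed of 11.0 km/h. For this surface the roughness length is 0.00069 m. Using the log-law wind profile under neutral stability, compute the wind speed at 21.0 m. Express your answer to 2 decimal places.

11.85 km/h

Log law: V(z) ∝ ln(z/z₀), so V₂/V₁ = ln(z₂/z₀) / ln(z₁/z₀).
ln(21.0/0.00069) = 10.3233, ln(10.0/0.00069) = 9.5814
V₂ = 11.0 × 10.3233/9.5814 = 11.0 × 1.0774 = 11.8518 km/h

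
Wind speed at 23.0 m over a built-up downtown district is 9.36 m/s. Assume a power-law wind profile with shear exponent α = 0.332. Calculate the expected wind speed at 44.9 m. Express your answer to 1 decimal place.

Power-law profile: V₂ = V₁ · (z₂/z₁)^α
V₂ = 9.36 × (44.9/23.0)^0.332 = 9.36 × (1.9522)^0.332
    = 9.36 × 1.2487 = 11.6877 m/s

11.7 m/s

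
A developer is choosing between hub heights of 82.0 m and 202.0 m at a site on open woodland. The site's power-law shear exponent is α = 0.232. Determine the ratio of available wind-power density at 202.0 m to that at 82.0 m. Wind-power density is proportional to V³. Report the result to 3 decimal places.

Speed ratio: V_B/V_A = (z_B/z_A)^α = (202.0/82.0)^0.232 = (2.4634)^0.232 = 1.23264
Power-density ratio: P_B/P_A = (V_B/V_A)³ = (1.23264)³ = 1.87288

1.873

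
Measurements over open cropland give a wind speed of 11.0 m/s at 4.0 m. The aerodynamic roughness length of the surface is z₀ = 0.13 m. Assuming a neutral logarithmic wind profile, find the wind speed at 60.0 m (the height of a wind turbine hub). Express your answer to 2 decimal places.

19.69 m/s

Log law: V(z) ∝ ln(z/z₀), so V₂/V₁ = ln(z₂/z₀) / ln(z₁/z₀).
ln(60.0/0.13) = 6.1346, ln(4.0/0.13) = 3.4265
V₂ = 11.0 × 6.1346/3.4265 = 11.0 × 1.7903 = 19.6935 m/s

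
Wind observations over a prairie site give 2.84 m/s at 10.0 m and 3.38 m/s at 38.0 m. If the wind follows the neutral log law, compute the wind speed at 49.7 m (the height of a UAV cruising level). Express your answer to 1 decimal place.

Log law: V ∝ ln(z/z₀). From the pair, with r = V₁/V₂ = 0.84024,
ln z₀ = (ln z₁ − r·ln z₂)/(1 − r) = (2.3026 − 0.84024×3.6376)/0.15976 = -4.7185 → z₀ = 0.008928 m
V₃ = V₁ · ln(z₃/z₀)/ln(z₁/z₀) = 2.84 × 8.6245/7.0211 = 3.4886 m/s

3.5 m/s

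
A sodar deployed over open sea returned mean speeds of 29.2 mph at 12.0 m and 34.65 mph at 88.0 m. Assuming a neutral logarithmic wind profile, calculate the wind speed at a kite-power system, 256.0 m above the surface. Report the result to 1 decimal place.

37.6 mph

Log law: V ∝ ln(z/z₀). From the pair, with r = V₁/V₂ = 0.84271,
ln z₀ = (ln z₁ − r·ln z₂)/(1 − r) = (2.4849 − 0.84271×4.4773)/0.15729 = -8.1901 → z₀ = 0.0002774 m
V₃ = V₁ · ln(z₃/z₀)/ln(z₁/z₀) = 29.2 × 13.7353/10.6750 = 37.5709 mph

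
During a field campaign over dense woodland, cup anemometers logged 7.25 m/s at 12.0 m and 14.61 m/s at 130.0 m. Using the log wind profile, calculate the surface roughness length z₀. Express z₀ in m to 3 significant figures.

z₀ ≈ 1.15 m

Log law: V(z) ∝ ln(z/z₀). With r = V₁/V₂ = 7.25/14.61 = 0.49624,
r · ln(z₂/z₀) = ln(z₁/z₀) ⇒ ln z₀ = (ln z₁ − r·ln z₂)/(1 − r)
ln z₀ = (2.48491 − 0.49624×4.86753) / 0.50376 = 0.1379
z₀ = exp(0.1379) = 1.148 m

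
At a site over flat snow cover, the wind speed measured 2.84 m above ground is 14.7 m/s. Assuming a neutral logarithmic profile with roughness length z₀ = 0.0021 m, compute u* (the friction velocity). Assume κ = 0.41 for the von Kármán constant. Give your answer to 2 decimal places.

Log law: V(z) = (u*/κ) · ln(z/z₀) ⇒ u* = κ · V / ln(z/z₀)
u* = 0.41 × 14.7 / ln(2.84/0.0021) = 0.41 × 14.7 / 7.2096
   = 6.0270 / 7.2096 = 0.8360 m/s

u* ≈ 0.84 m/s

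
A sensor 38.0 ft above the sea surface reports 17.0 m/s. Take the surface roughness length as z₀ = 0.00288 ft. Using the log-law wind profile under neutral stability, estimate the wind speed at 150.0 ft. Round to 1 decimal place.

19.5 m/s

Log law: V(z) ∝ ln(z/z₀), so V₂/V₁ = ln(z₂/z₀) / ln(z₁/z₀).
ln(150.0/0.00288) = 10.8606, ln(38.0/0.00288) = 9.4876
V₂ = 17.0 × 10.8606/9.4876 = 17.0 × 1.1447 = 19.4603 m/s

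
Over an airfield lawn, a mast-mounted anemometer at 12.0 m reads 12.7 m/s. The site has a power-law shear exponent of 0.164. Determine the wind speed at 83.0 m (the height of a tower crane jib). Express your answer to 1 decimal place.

Power-law profile: V₂ = V₁ · (z₂/z₁)^α
V₂ = 12.7 × (83.0/12.0)^0.164 = 12.7 × (6.9167)^0.164
    = 12.7 × 1.3732 = 17.4400 m/s

17.4 m/s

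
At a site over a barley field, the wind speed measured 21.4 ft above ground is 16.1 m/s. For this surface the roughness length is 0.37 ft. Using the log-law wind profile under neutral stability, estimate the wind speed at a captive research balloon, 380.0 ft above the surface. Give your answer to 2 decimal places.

Log law: V(z) ∝ ln(z/z₀), so V₂/V₁ = ln(z₂/z₀) / ln(z₁/z₀).
ln(380.0/0.37) = 6.9344, ln(21.4/0.37) = 4.0576
V₂ = 16.1 × 6.9344/4.0576 = 16.1 × 1.7090 = 27.5145 m/s

27.51 m/s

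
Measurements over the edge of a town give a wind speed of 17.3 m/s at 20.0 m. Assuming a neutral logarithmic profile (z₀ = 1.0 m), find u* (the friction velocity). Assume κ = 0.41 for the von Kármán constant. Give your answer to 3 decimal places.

Log law: V(z) = (u*/κ) · ln(z/z₀) ⇒ u* = κ · V / ln(z/z₀)
u* = 0.41 × 17.3 / ln(20.0/1.0) = 0.41 × 17.3 / 2.9957
   = 7.0930 / 2.9957 = 2.3677 m/s

u* ≈ 2.368 m/s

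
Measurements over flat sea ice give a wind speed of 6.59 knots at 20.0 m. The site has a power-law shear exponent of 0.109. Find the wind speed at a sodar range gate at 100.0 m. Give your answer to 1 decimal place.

7.9 knots

Power-law profile: V₂ = V₁ · (z₂/z₁)^α
V₂ = 6.59 × (100.0/20.0)^0.109 = 6.59 × (5.0000)^0.109
    = 6.59 × 1.1918 = 7.8537 knots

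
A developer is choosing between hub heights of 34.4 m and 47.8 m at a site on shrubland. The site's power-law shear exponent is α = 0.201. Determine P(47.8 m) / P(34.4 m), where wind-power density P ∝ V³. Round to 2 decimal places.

1.22

Speed ratio: V_B/V_A = (z_B/z_A)^α = (47.8/34.4)^0.201 = (1.3895)^0.201 = 1.06836
Power-density ratio: P_B/P_A = (V_B/V_A)³ = (1.06836)³ = 1.21941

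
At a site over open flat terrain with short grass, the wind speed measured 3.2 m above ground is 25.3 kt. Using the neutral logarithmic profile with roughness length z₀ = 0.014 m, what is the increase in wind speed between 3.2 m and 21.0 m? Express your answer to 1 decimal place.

8.8 kt

Log law: V₂ = V₁ · ln(z₂/z₀)/ln(z₁/z₀) = 25.3 × 7.3132/5.4318 = 34.0629 kt
ΔV = 34.0629 − 25.3 = 8.7629 kt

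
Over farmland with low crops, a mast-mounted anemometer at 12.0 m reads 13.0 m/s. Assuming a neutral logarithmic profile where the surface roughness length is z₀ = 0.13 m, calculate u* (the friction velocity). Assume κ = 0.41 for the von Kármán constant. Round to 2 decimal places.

u* ≈ 1.18 m/s

Log law: V(z) = (u*/κ) · ln(z/z₀) ⇒ u* = κ · V / ln(z/z₀)
u* = 0.41 × 13.0 / ln(12.0/0.13) = 0.41 × 13.0 / 4.5251
   = 5.3300 / 4.5251 = 1.1779 m/s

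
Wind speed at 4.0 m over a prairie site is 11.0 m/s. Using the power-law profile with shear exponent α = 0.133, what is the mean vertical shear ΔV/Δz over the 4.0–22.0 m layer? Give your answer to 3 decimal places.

0.156 m/s/m

Power law: V₂ = V₁ · (z₂/z₁)^α = 11.0 × (5.5000)^0.133 = 13.7994 m/s
ΔV/Δz = (13.7994 − 11.0)/(22.0 − 4.0) = 2.7994/18.0000 = 0.15552 m/s/m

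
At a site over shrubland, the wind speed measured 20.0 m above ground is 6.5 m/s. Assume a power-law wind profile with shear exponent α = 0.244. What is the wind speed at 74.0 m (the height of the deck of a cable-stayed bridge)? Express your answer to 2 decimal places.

8.94 m/s

Power-law profile: V₂ = V₁ · (z₂/z₁)^α
V₂ = 6.5 × (74.0/20.0)^0.244 = 6.5 × (3.7000)^0.244
    = 6.5 × 1.3761 = 8.9445 m/s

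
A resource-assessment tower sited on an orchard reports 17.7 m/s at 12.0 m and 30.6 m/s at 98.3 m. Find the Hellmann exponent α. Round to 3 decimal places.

Power law: V₂/V₁ = (z₂/z₁)^α ⇒ α = ln(V₂/V₁) / ln(z₂/z₁)
α = ln(30.6/17.7) / ln(98.3/12.0) = ln(1.7288) / ln(8.1917)
  = 0.54744 / 2.10312 = 0.26030

α ≈ 0.260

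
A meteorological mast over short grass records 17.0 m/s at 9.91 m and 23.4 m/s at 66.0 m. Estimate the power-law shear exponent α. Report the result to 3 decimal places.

α ≈ 0.169

Power law: V₂/V₁ = (z₂/z₁)^α ⇒ α = ln(V₂/V₁) / ln(z₂/z₁)
α = ln(23.4/17.0) / ln(66.0/9.91) = ln(1.3765) / ln(6.6599)
  = 0.31952 / 1.89611 = 0.16851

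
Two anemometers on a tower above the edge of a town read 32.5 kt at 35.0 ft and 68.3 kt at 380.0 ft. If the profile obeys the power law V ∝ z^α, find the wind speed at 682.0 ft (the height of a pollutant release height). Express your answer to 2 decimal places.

First find α: α = ln(V₂/V₁)/ln(z₂/z₁) = ln(68.3/32.5)/ln(380.0/35.0) = 0.74267/2.38482 = 0.3114
Extrapolate from 380.0 ft to 682.0 ft: V₃ = 68.3 × (682.0/380.0)^0.3114 = 68.3 × 1.1998 = 81.9446 kt

81.94 kt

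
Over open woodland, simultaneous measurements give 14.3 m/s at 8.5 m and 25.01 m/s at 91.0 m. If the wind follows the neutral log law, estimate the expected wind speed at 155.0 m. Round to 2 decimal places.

Log law: V ∝ ln(z/z₀). From the pair, with r = V₁/V₂ = 0.57177,
ln z₀ = (ln z₁ − r·ln z₂)/(1 − r) = (2.1401 − 0.57177×4.5109)/0.42823 = -1.0254 → z₀ = 0.3586 m
V₃ = V₁ · ln(z₃/z₀)/ln(z₁/z₀) = 14.3 × 6.0688/3.1655 = 27.4159 m/s

27.42 m/s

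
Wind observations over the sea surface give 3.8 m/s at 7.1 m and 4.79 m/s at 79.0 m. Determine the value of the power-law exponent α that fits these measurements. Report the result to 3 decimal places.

Power law: V₂/V₁ = (z₂/z₁)^α ⇒ α = ln(V₂/V₁) / ln(z₂/z₁)
α = ln(4.79/3.8) / ln(79.0/7.1) = ln(1.2605) / ln(11.1268)
  = 0.23153 / 2.40935 = 0.09610

α ≈ 0.096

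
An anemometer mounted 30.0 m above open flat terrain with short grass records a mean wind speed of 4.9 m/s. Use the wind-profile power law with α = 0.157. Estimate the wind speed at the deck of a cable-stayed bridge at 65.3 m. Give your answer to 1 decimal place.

Power-law profile: V₂ = V₁ · (z₂/z₁)^α
V₂ = 4.9 × (65.3/30.0)^0.157 = 4.9 × (2.1767)^0.157
    = 4.9 × 1.1299 = 5.5364 m/s

5.5 m/s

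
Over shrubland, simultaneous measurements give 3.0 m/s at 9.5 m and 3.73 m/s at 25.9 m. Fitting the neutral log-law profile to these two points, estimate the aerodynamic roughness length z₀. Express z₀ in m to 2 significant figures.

z₀ ≈ 0.15 m

Log law: V(z) ∝ ln(z/z₀). With r = V₁/V₂ = 3.0/3.73 = 0.80429,
r · ln(z₂/z₀) = ln(z₁/z₀) ⇒ ln z₀ = (ln z₁ − r·ln z₂)/(1 − r)
ln z₀ = (2.25129 − 0.80429×3.25424) / 0.19571 = -1.8704
z₀ = exp(-1.8704) = 0.1541 m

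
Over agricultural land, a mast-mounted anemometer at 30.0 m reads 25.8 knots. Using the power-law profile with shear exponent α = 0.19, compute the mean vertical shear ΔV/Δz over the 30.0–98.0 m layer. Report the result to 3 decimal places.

0.096 knots/m

Power law: V₂ = V₁ · (z₂/z₁)^α = 25.8 × (3.2667)^0.19 = 32.3072 knots
ΔV/Δz = (32.3072 − 25.8)/(98.0 − 30.0) = 6.5072/68.0000 = 0.09569 knots/m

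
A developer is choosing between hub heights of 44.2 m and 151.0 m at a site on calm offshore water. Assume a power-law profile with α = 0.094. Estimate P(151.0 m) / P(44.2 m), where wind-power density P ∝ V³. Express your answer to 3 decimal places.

1.414

Speed ratio: V_B/V_A = (z_B/z_A)^α = (151.0/44.2)^0.094 = (3.4163)^0.094 = 1.12242
Power-density ratio: P_B/P_A = (V_B/V_A)³ = (1.12242)³ = 1.41404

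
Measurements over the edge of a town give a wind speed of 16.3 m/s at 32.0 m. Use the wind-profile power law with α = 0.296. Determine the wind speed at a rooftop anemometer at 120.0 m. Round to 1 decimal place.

24.1 m/s

Power-law profile: V₂ = V₁ · (z₂/z₁)^α
V₂ = 16.3 × (120.0/32.0)^0.296 = 16.3 × (3.7500)^0.296
    = 16.3 × 1.4788 = 24.1047 m/s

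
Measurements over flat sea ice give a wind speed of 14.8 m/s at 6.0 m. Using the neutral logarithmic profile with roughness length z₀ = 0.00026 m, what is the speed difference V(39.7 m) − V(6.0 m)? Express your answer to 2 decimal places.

2.78 m/s

Log law: V₂ = V₁ · ln(z₂/z₀)/ln(z₁/z₀) = 14.8 × 11.9362/10.0466 = 17.5836 m/s
ΔV = 17.5836 − 14.8 = 2.7836 m/s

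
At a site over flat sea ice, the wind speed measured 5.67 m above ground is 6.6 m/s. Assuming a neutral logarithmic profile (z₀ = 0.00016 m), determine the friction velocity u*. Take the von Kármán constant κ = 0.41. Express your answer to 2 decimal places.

u* ≈ 0.26 m/s

Log law: V(z) = (u*/κ) · ln(z/z₀) ⇒ u* = κ · V / ln(z/z₀)
u* = 0.41 × 6.6 / ln(5.67/0.00016) = 0.41 × 6.6 / 10.4755
   = 2.7060 / 10.4755 = 0.2583 m/s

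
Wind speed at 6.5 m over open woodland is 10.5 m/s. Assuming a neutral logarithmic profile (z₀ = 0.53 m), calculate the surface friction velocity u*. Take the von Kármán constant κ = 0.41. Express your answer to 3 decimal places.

Log law: V(z) = (u*/κ) · ln(z/z₀) ⇒ u* = κ · V / ln(z/z₀)
u* = 0.41 × 10.5 / ln(6.5/0.53) = 0.41 × 10.5 / 2.5067
   = 4.3050 / 2.5067 = 1.7174 m/s

u* ≈ 1.717 m/s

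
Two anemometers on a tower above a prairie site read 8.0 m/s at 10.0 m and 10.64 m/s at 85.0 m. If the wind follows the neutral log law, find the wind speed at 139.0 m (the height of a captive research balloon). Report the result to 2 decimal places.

Log law: V ∝ ln(z/z₀). From the pair, with r = V₁/V₂ = 0.75188,
ln z₀ = (ln z₁ − r·ln z₂)/(1 − r) = (2.3026 − 0.75188×4.4427)/0.24812 = -4.1825 → z₀ = 0.01526 m
V₃ = V₁ · ln(z₃/z₀)/ln(z₁/z₀) = 8.0 × 9.1169/6.4850 = 11.2467 m/s

11.25 m/s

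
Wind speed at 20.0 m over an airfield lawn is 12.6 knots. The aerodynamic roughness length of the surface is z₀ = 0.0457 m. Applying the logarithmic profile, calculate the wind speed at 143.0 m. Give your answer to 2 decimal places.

16.68 knots

Log law: V(z) ∝ ln(z/z₀), so V₂/V₁ = ln(z₂/z₀) / ln(z₁/z₀).
ln(143.0/0.0457) = 8.0485, ln(20.0/0.0457) = 6.0814
V₂ = 12.6 × 8.0485/6.0814 = 12.6 × 1.3235 = 16.6757 knots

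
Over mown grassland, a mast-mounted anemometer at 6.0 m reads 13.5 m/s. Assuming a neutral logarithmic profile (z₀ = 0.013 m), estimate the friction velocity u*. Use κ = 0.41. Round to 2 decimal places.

u* ≈ 0.90 m/s

Log law: V(z) = (u*/κ) · ln(z/z₀) ⇒ u* = κ · V / ln(z/z₀)
u* = 0.41 × 13.5 / ln(6.0/0.013) = 0.41 × 13.5 / 6.1346
   = 5.5350 / 6.1346 = 0.9023 m/s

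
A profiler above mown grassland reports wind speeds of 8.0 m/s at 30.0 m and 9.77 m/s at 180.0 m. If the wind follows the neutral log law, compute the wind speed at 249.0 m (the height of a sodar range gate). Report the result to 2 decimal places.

10.09 m/s

Log law: V ∝ ln(z/z₀). From the pair, with r = V₁/V₂ = 0.81883,
ln z₀ = (ln z₁ − r·ln z₂)/(1 − r) = (3.4012 − 0.81883×5.1930)/0.18117 = -4.6972 → z₀ = 0.009121 m
V₃ = V₁ · ln(z₃/z₀)/ln(z₁/z₀) = 8.0 × 10.2146/8.0983 = 10.0906 m/s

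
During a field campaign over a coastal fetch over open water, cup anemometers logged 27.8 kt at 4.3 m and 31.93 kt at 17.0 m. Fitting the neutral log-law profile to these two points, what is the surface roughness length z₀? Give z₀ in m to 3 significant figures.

z₀ ≈ 0.000412 m

Log law: V(z) ∝ ln(z/z₀). With r = V₁/V₂ = 27.8/31.93 = 0.87065,
r · ln(z₂/z₀) = ln(z₁/z₀) ⇒ ln z₀ = (ln z₁ − r·ln z₂)/(1 − r)
ln z₀ = (1.45862 − 0.87065×2.83321) / 0.12935 = -7.7941
z₀ = exp(-7.7941) = 0.0004121 m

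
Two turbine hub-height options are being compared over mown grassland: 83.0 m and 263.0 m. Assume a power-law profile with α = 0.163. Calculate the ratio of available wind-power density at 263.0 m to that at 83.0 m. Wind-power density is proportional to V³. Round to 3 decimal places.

1.758

Speed ratio: V_B/V_A = (z_B/z_A)^α = (263.0/83.0)^0.163 = (3.1687)^0.163 = 1.20682
Power-density ratio: P_B/P_A = (V_B/V_A)³ = (1.20682)³ = 1.75764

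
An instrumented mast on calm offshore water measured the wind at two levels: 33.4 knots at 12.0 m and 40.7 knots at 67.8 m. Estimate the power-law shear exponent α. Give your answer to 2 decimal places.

Power law: V₂/V₁ = (z₂/z₁)^α ⇒ α = ln(V₂/V₁) / ln(z₂/z₁)
α = ln(40.7/33.4) / ln(67.8/12.0) = ln(1.2186) / ln(5.6500)
  = 0.19767 / 1.73166 = 0.11415

α ≈ 0.11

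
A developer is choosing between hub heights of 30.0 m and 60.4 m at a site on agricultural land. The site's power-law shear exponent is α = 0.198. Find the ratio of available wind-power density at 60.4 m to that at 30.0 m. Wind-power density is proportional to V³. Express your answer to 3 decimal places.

1.515

Speed ratio: V_B/V_A = (z_B/z_A)^α = (60.4/30.0)^0.198 = (2.0133)^0.198 = 1.14862
Power-density ratio: P_B/P_A = (V_B/V_A)³ = (1.14862)³ = 1.51540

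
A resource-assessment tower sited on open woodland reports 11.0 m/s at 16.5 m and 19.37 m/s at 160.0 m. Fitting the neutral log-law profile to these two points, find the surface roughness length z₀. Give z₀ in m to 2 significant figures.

Log law: V(z) ∝ ln(z/z₀). With r = V₁/V₂ = 11.0/19.37 = 0.56789,
r · ln(z₂/z₀) = ln(z₁/z₀) ⇒ ln z₀ = (ln z₁ − r·ln z₂)/(1 − r)
ln z₀ = (2.80336 − 0.56789×5.07517) / 0.43211 = -0.1823
z₀ = exp(-0.1823) = 0.8334 m

z₀ ≈ 0.83 m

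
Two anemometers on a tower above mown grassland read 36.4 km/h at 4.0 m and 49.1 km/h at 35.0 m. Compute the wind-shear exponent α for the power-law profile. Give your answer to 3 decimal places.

α ≈ 0.138

Power law: V₂/V₁ = (z₂/z₁)^α ⇒ α = ln(V₂/V₁) / ln(z₂/z₁)
α = ln(49.1/36.4) / ln(35.0/4.0) = ln(1.3489) / ln(8.7500)
  = 0.29929 / 2.16905 = 0.13798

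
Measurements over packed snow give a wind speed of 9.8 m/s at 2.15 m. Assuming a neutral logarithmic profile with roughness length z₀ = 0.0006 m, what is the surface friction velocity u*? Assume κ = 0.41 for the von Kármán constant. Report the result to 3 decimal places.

u* ≈ 0.491 m/s

Log law: V(z) = (u*/κ) · ln(z/z₀) ⇒ u* = κ · V / ln(z/z₀)
u* = 0.41 × 9.8 / ln(2.15/0.0006) = 0.41 × 9.8 / 8.1840
   = 4.0180 / 8.1840 = 0.4910 m/s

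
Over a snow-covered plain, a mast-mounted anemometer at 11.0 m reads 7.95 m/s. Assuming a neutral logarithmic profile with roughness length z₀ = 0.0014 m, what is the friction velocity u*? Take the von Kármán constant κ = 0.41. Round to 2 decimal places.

Log law: V(z) = (u*/κ) · ln(z/z₀) ⇒ u* = κ · V / ln(z/z₀)
u* = 0.41 × 7.95 / ln(11.0/0.0014) = 0.41 × 7.95 / 8.9692
   = 3.2595 / 8.9692 = 0.3634 m/s

u* ≈ 0.36 m/s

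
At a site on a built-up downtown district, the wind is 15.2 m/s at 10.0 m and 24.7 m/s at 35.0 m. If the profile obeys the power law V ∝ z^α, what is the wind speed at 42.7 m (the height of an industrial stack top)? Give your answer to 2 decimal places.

First find α: α = ln(V₂/V₁)/ln(z₂/z₁) = ln(24.7/15.2)/ln(35.0/10.0) = 0.48551/1.25276 = 0.3875
Extrapolate from 35.0 m to 42.7 m: V₃ = 24.7 × (42.7/35.0)^0.3875 = 24.7 × 1.0801 = 26.6788 m/s

26.68 m/s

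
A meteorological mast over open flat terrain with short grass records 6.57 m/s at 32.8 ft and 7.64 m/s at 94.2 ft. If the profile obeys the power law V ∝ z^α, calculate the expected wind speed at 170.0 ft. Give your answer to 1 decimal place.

8.3 m/s

First find α: α = ln(V₂/V₁)/ln(z₂/z₁) = ln(7.64/6.57)/ln(94.2/32.8) = 0.15088/1.05499 = 0.1430
Extrapolate from 94.2 ft to 170.0 ft: V₃ = 7.64 × (170.0/94.2)^0.1430 = 7.64 × 1.0881 = 8.3131 m/s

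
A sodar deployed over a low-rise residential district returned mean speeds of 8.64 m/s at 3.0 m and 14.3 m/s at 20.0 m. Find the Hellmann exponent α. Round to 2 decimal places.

Power law: V₂/V₁ = (z₂/z₁)^α ⇒ α = ln(V₂/V₁) / ln(z₂/z₁)
α = ln(14.3/8.64) / ln(20.0/3.0) = ln(1.6551) / ln(6.6667)
  = 0.50386 / 1.89712 = 0.26559

α ≈ 0.27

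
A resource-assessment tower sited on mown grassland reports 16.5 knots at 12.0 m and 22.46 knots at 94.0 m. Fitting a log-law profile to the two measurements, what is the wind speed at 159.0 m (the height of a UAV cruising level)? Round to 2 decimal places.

Log law: V ∝ ln(z/z₀). From the pair, with r = V₁/V₂ = 0.73464,
ln z₀ = (ln z₁ − r·ln z₂)/(1 − r) = (2.4849 − 0.73464×4.5433)/0.26536 = -3.2137 → z₀ = 0.04021 m
V₃ = V₁ · ln(z₃/z₀)/ln(z₁/z₀) = 16.5 × 8.2826/5.6986 = 23.9819 knots

23.98 knots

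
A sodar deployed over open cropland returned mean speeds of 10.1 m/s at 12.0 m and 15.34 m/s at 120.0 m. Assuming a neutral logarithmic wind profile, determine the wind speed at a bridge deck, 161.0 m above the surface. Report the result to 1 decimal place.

16.0 m/s

Log law: V ∝ ln(z/z₀). From the pair, with r = V₁/V₂ = 0.65841,
ln z₀ = (ln z₁ − r·ln z₂)/(1 − r) = (2.4849 − 0.65841×4.7875)/0.34159 = -1.9533 → z₀ = 0.1418 m
V₃ = V₁ · ln(z₃/z₀)/ln(z₁/z₀) = 10.1 × 7.0347/4.4382 = 16.0089 m/s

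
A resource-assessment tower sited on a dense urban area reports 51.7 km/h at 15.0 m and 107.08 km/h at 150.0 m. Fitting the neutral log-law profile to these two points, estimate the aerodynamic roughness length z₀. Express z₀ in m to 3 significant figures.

z₀ ≈ 1.75 m

Log law: V(z) ∝ ln(z/z₀). With r = V₁/V₂ = 51.7/107.08 = 0.48282,
r · ln(z₂/z₀) = ln(z₁/z₀) ⇒ ln z₀ = (ln z₁ − r·ln z₂)/(1 − r)
ln z₀ = (2.70805 − 0.48282×5.01064) / 0.51718 = 0.5585
z₀ = exp(0.5585) = 1.748 m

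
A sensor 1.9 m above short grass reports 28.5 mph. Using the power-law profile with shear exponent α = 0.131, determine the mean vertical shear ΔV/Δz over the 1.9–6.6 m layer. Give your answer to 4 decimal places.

Power law: V₂ = V₁ · (z₂/z₁)^α = 28.5 × (3.4737)^0.131 = 33.5497 mph
ΔV/Δz = (33.5497 − 28.5)/(6.6 − 1.9) = 5.0497/4.7000 = 1.07440 mph/m

1.0744 mph/m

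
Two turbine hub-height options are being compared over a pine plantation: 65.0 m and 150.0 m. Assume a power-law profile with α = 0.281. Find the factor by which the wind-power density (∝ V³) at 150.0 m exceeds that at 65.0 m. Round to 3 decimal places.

Speed ratio: V_B/V_A = (z_B/z_A)^α = (150.0/65.0)^0.281 = (2.3077)^0.281 = 1.26489
Power-density ratio: P_B/P_A = (V_B/V_A)³ = (1.26489)³ = 2.02376

2.024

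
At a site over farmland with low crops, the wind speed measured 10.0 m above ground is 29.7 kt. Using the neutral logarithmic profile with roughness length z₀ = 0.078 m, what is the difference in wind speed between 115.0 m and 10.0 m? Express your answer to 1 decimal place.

Log law: V₂ = V₁ · ln(z₂/z₀)/ln(z₁/z₀) = 29.7 × 7.2960/4.8536 = 44.6450 kt
ΔV = 44.6450 − 29.7 = 14.9450 kt

14.9 kt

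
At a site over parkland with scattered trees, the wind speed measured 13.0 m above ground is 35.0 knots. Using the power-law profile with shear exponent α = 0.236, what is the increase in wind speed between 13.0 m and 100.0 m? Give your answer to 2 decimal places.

Power law: V₂ = V₁ · (z₂/z₁)^α = 35.0 × (7.6923)^0.236 = 56.6471 knots
ΔV = 56.6471 − 35.0 = 21.6471 knots

21.65 knots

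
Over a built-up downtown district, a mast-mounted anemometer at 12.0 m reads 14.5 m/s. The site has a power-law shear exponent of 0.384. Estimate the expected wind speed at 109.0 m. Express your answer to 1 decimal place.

33.8 m/s

Power-law profile: V₂ = V₁ · (z₂/z₁)^α
V₂ = 14.5 × (109.0/12.0)^0.384 = 14.5 × (9.0833)^0.384
    = 14.5 × 2.3333 = 33.8325 m/s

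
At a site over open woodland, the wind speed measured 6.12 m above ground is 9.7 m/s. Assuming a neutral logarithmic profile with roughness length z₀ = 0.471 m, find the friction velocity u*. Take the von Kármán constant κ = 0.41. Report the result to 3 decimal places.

u* ≈ 1.551 m/s

Log law: V(z) = (u*/κ) · ln(z/z₀) ⇒ u* = κ · V / ln(z/z₀)
u* = 0.41 × 9.7 / ln(6.12/0.471) = 0.41 × 9.7 / 2.5645
   = 3.9770 / 2.5645 = 1.5508 m/s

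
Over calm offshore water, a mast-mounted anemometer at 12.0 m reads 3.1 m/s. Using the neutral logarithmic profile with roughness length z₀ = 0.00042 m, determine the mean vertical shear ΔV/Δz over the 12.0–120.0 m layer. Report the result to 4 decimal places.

0.0064 m/s/m

Log law: V₂ = V₁ · ln(z₂/z₀)/ln(z₁/z₀) = 3.1 × 12.5627/10.2602 = 3.7957 m/s
ΔV/Δz = (3.7957 − 3.1)/(120.0 − 12.0) = 0.6957/108.0000 = 0.00644 m/s/m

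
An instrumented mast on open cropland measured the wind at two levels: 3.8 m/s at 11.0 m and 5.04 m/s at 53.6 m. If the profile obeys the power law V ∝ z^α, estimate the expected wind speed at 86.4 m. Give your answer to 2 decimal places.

5.49 m/s

First find α: α = ln(V₂/V₁)/ln(z₂/z₁) = ln(5.04/3.8)/ln(53.6/11.0) = 0.28241/1.58365 = 0.1783
Extrapolate from 53.6 m to 86.4 m: V₃ = 5.04 × (86.4/53.6)^0.1783 = 5.04 × 1.0889 = 5.4879 m/s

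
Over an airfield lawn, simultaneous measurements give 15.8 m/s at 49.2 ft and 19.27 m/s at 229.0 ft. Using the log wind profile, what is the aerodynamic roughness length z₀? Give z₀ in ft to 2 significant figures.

z₀ ≈ 0.045 ft

Log law: V(z) ∝ ln(z/z₀). With r = V₁/V₂ = 15.8/19.27 = 0.81993,
r · ln(z₂/z₀) = ln(z₁/z₀) ⇒ ln z₀ = (ln z₁ − r·ln z₂)/(1 − r)
ln z₀ = (3.89589 − 0.81993×5.43372) / 0.18007 = -3.1063
z₀ = exp(-3.1063) = 0.04477 ft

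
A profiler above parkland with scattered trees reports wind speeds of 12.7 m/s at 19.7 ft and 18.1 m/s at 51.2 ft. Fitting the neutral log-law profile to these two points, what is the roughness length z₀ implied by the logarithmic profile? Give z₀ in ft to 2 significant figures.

Log law: V(z) ∝ ln(z/z₀). With r = V₁/V₂ = 12.7/18.1 = 0.70166,
r · ln(z₂/z₀) = ln(z₁/z₀) ⇒ ln z₀ = (ln z₁ − r·ln z₂)/(1 − r)
ln z₀ = (2.98062 − 0.70166×3.93574) / 0.29834 = 0.7343
z₀ = exp(0.7343) = 2.084 ft

z₀ ≈ 2.1 ft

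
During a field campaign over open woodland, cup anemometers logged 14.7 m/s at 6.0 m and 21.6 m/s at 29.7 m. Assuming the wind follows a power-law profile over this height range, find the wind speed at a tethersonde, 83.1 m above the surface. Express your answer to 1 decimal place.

First find α: α = ln(V₂/V₁)/ln(z₂/z₁) = ln(21.6/14.7)/ln(29.7/6.0) = 0.38485/1.59939 = 0.2406
Extrapolate from 29.7 m to 83.1 m: V₃ = 21.6 × (83.1/29.7)^0.2406 = 21.6 × 1.2809 = 27.6677 m/s

27.7 m/s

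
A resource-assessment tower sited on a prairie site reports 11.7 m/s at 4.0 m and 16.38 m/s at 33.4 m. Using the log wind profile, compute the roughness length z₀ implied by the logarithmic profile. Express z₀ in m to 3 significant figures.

Log law: V(z) ∝ ln(z/z₀). With r = V₁/V₂ = 11.7/16.38 = 0.71429,
r · ln(z₂/z₀) = ln(z₁/z₀) ⇒ ln z₀ = (ln z₁ − r·ln z₂)/(1 − r)
ln z₀ = (1.38629 − 0.71429×3.50856) / 0.28571 = -3.9194
z₀ = exp(-3.9194) = 0.01985 m

z₀ ≈ 0.0199 m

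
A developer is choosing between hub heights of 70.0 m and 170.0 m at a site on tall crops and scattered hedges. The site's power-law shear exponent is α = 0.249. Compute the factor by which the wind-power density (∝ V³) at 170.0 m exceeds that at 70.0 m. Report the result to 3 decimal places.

Speed ratio: V_B/V_A = (z_B/z_A)^α = (170.0/70.0)^0.249 = (2.4286)^0.249 = 1.24725
Power-density ratio: P_B/P_A = (V_B/V_A)³ = (1.24725)³ = 1.94025

1.940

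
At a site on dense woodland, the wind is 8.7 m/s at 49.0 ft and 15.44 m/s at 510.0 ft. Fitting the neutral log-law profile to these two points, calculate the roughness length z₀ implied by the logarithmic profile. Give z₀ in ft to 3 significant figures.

z₀ ≈ 2.38 ft

Log law: V(z) ∝ ln(z/z₀). With r = V₁/V₂ = 8.7/15.44 = 0.56347,
r · ln(z₂/z₀) = ln(z₁/z₀) ⇒ ln z₀ = (ln z₁ − r·ln z₂)/(1 − r)
ln z₀ = (3.89182 − 0.56347×6.23441) / 0.43653 = 0.8680
z₀ = exp(0.8680) = 2.382 ft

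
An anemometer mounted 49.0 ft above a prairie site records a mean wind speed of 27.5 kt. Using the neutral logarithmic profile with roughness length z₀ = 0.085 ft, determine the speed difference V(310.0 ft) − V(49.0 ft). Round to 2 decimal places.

7.98 kt

Log law: V₂ = V₁ · ln(z₂/z₀)/ln(z₁/z₀) = 27.5 × 8.2017/6.3569 = 35.4804 kt
ΔV = 35.4804 − 27.5 = 7.9804 kt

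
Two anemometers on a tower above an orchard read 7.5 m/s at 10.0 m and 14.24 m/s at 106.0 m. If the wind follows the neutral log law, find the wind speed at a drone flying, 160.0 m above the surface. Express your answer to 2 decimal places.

Log law: V ∝ ln(z/z₀). From the pair, with r = V₁/V₂ = 0.52669,
ln z₀ = (ln z₁ − r·ln z₂)/(1 − r) = (2.3026 − 0.52669×4.6634)/0.47331 = -0.3245 → z₀ = 0.7229 m
V₃ = V₁ · ln(z₃/z₀)/ln(z₁/z₀) = 7.5 × 5.3997/2.6271 = 15.4155 m/s

15.42 m/s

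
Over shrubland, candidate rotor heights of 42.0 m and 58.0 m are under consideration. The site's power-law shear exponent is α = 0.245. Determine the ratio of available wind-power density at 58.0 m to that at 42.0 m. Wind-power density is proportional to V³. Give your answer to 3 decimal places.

1.268

Speed ratio: V_B/V_A = (z_B/z_A)^α = (58.0/42.0)^0.245 = (1.3810)^0.245 = 1.08229
Power-density ratio: P_B/P_A = (V_B/V_A)³ = (1.08229)³ = 1.26774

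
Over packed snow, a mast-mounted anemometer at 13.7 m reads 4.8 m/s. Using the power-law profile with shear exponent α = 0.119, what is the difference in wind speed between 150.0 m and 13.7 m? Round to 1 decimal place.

1.6 m/s

Power law: V₂ = V₁ · (z₂/z₁)^α = 4.8 × (10.9489)^0.119 = 6.3816 m/s
ΔV = 6.3816 − 4.8 = 1.5816 m/s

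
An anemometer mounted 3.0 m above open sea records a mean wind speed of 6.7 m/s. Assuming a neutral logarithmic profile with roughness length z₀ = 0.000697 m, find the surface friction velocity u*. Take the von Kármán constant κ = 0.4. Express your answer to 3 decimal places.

u* ≈ 0.320 m/s

Log law: V(z) = (u*/κ) · ln(z/z₀) ⇒ u* = κ · V / ln(z/z₀)
u* = 0.4 × 6.7 / ln(3.0/0.000697) = 0.4 × 6.7 / 8.3673
   = 2.6800 / 8.3673 = 0.3203 m/s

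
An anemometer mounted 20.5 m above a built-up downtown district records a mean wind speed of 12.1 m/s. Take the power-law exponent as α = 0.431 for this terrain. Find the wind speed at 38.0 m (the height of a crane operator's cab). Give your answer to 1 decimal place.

15.8 m/s

Power-law profile: V₂ = V₁ · (z₂/z₁)^α
V₂ = 12.1 × (38.0/20.5)^0.431 = 12.1 × (1.8537)^0.431
    = 12.1 × 1.3047 = 15.7872 m/s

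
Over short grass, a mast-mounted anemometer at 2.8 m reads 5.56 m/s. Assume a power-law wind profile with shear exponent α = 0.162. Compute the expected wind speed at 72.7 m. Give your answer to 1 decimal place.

Power-law profile: V₂ = V₁ · (z₂/z₁)^α
V₂ = 5.56 × (72.7/2.8)^0.162 = 5.56 × (25.9643)^0.162
    = 5.56 × 1.6948 = 9.4233 m/s

9.4 m/s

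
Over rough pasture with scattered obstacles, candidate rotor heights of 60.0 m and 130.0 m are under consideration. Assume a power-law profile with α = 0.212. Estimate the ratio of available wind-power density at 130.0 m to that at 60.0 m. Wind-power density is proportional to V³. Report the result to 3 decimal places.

1.635

Speed ratio: V_B/V_A = (z_B/z_A)^α = (130.0/60.0)^0.212 = (2.1667)^0.212 = 1.17812
Power-density ratio: P_B/P_A = (V_B/V_A)³ = (1.17812)³ = 1.63517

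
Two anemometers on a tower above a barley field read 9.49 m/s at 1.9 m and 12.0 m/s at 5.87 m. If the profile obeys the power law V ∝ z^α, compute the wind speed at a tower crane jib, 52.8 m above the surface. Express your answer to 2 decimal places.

18.95 m/s

First find α: α = ln(V₂/V₁)/ln(z₂/z₁) = ln(12.0/9.49)/ln(5.87/1.9) = 0.23467/1.12800 = 0.2080
Extrapolate from 5.87 m to 52.8 m: V₃ = 12.0 × (52.8/5.87)^0.2080 = 12.0 × 1.5793 = 18.9518 m/s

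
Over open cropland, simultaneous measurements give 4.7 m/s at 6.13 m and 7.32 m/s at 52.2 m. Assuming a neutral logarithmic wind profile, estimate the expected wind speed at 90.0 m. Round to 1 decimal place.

8.0 m/s

Log law: V ∝ ln(z/z₀). From the pair, with r = V₁/V₂ = 0.64208,
ln z₀ = (ln z₁ − r·ln z₂)/(1 − r) = (1.8132 − 0.64208×3.9551)/0.35792 = -2.0291 → z₀ = 0.1315 m
V₃ = V₁ · ln(z₃/z₀)/ln(z₁/z₀) = 4.7 × 6.5289/3.8423 = 7.9863 m/s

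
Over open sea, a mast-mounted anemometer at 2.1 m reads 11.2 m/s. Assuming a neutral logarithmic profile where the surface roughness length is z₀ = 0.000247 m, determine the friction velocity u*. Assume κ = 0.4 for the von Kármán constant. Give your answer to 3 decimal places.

u* ≈ 0.495 m/s

Log law: V(z) = (u*/κ) · ln(z/z₀) ⇒ u* = κ · V / ln(z/z₀)
u* = 0.4 × 11.2 / ln(2.1/0.000247) = 0.4 × 11.2 / 9.0481
   = 4.4800 / 9.0481 = 0.4951 m/s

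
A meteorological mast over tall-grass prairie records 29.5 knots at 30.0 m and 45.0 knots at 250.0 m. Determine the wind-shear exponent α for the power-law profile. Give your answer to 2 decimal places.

Power law: V₂/V₁ = (z₂/z₁)^α ⇒ α = ln(V₂/V₁) / ln(z₂/z₁)
α = ln(45.0/29.5) / ln(250.0/30.0) = ln(1.5254) / ln(8.3333)
  = 0.42227 / 2.12026 = 0.19916

α ≈ 0.20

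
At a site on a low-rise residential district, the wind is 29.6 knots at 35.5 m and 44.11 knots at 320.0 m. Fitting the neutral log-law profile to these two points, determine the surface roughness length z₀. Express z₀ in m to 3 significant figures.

z₀ ≈ 0.400 m

Log law: V(z) ∝ ln(z/z₀). With r = V₁/V₂ = 29.6/44.11 = 0.67105,
r · ln(z₂/z₀) = ln(z₁/z₀) ⇒ ln z₀ = (ln z₁ − r·ln z₂)/(1 − r)
ln z₀ = (3.56953 − 0.67105×5.76832) / 0.32895 = -0.9159
z₀ = exp(-0.9159) = 0.4001 m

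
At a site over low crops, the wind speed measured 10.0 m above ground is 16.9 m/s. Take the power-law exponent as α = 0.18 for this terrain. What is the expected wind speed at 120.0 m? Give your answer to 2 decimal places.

Power-law profile: V₂ = V₁ · (z₂/z₁)^α
V₂ = 16.9 × (120.0/10.0)^0.18 = 16.9 × (12.0000)^0.18
    = 16.9 × 1.5641 = 26.4326 m/s

26.43 m/s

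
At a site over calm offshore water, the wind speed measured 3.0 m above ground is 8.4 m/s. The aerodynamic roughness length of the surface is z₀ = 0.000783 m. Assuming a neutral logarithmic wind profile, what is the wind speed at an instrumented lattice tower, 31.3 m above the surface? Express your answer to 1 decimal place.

10.8 m/s

Log law: V(z) ∝ ln(z/z₀), so V₂/V₁ = ln(z₂/z₀) / ln(z₁/z₀).
ln(31.3/0.000783) = 10.5960, ln(3.0/0.000783) = 8.2510
V₂ = 8.4 × 10.5960/8.2510 = 8.4 × 1.2842 = 10.7874 m/s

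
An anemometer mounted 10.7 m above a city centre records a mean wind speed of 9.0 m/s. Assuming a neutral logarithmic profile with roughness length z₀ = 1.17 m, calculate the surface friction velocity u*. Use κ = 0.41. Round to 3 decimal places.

u* ≈ 1.667 m/s

Log law: V(z) = (u*/κ) · ln(z/z₀) ⇒ u* = κ · V / ln(z/z₀)
u* = 0.41 × 9.0 / ln(10.7/1.17) = 0.41 × 9.0 / 2.2132
   = 3.6900 / 2.2132 = 1.6672 m/s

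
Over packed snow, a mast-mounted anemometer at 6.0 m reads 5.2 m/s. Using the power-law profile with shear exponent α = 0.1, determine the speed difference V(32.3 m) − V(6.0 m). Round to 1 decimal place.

1.0 m/s

Power law: V₂ = V₁ · (z₂/z₁)^α = 5.2 × (5.3833)^0.1 = 6.1533 m/s
ΔV = 6.1533 − 5.2 = 0.9533 m/s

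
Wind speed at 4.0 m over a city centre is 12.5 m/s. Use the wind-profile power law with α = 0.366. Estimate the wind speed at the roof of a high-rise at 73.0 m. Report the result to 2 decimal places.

Power-law profile: V₂ = V₁ · (z₂/z₁)^α
V₂ = 12.5 × (73.0/4.0)^0.366 = 12.5 × (18.2500)^0.366
    = 12.5 × 2.8948 = 36.1853 m/s

36.19 m/s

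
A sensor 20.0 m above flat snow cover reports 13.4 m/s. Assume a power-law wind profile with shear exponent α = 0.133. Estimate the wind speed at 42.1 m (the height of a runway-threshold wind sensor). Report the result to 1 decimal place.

Power-law profile: V₂ = V₁ · (z₂/z₁)^α
V₂ = 13.4 × (42.1/20.0)^0.133 = 13.4 × (2.1050)^0.133
    = 13.4 × 1.1041 = 14.7944 m/s

14.8 m/s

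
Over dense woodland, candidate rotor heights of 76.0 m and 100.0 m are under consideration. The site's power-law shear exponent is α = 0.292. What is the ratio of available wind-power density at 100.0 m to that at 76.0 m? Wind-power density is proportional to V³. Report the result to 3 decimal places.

1.272

Speed ratio: V_B/V_A = (z_B/z_A)^α = (100.0/76.0)^0.292 = (1.3158)^0.292 = 1.08343
Power-density ratio: P_B/P_A = (V_B/V_A)³ = (1.08343)³ = 1.27177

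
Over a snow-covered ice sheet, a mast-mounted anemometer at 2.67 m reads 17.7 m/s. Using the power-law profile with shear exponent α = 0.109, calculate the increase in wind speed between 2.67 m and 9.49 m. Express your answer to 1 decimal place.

Power law: V₂ = V₁ · (z₂/z₁)^α = 17.7 × (3.5543)^0.109 = 20.3238 m/s
ΔV = 20.3238 − 17.7 = 2.6238 m/s

2.6 m/s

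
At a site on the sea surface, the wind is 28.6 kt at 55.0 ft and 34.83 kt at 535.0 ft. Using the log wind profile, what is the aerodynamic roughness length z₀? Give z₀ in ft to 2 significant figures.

Log law: V(z) ∝ ln(z/z₀). With r = V₁/V₂ = 28.6/34.83 = 0.82113,
r · ln(z₂/z₀) = ln(z₁/z₀) ⇒ ln z₀ = (ln z₁ − r·ln z₂)/(1 − r)
ln z₀ = (4.00733 − 0.82113×6.28227) / 0.17887 = -6.4362
z₀ = exp(-6.4362) = 0.001603 ft

z₀ ≈ 0.0016 ft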